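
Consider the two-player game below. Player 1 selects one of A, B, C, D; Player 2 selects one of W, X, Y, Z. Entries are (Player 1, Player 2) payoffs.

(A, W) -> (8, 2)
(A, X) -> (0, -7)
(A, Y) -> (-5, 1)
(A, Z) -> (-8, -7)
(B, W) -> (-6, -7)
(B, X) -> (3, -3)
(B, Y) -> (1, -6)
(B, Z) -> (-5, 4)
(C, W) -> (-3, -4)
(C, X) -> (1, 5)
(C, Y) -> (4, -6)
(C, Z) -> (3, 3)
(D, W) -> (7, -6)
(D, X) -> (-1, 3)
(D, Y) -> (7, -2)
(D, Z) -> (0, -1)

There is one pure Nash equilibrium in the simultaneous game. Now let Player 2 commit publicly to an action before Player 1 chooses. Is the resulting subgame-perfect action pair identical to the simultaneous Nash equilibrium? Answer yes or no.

no

Backward induction with Player 2 moving first.
- W → Player 1 plays A (best of 8, -6, -3, 7); Player 2 gets 2.
- X → Player 1 plays B (best of 0, 3, 1, -1); Player 2 gets -3.
- Y → Player 1 plays D (best of -5, 1, 4, 7); Player 2 gets -2.
- Z → Player 1 plays C (best of -8, -5, 3, 0); Player 2 gets 3.
Among 2, -3, -2, 3, the best is 3 at Z. Subgame-perfect outcome: (C, Z) with payoffs (3, 3).
Now find the simultaneous Nash equilibrium.
Player 1's best replies: W→A; X→B; Y→D; Z→C.
Player 2's best replies: A→W; B→Z; C→X; D→X.
The unique mutual best reply is (A, W), giving (8, 2).
Sequential outcome (C, Z) differs from the Nash profile (A, W).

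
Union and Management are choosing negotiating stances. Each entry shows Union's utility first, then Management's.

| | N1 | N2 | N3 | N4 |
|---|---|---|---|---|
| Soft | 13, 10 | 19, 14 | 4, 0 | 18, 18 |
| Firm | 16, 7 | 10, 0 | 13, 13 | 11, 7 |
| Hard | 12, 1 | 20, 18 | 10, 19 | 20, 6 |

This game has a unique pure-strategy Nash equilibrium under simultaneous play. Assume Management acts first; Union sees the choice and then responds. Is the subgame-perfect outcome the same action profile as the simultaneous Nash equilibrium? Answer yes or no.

no

Work backward from Union's decision.
- N1: BR = Firm, leader payoff 7.
- N2: BR = Hard, leader payoff 18.
- N3: BR = Firm, leader payoff 13.
- N4: BR = Hard, leader payoff 6.
Among 7, 18, 13, 6, the best is 18 at N2. Subgame-perfect outcome: (Hard, N2) with payoffs (20, 18).
For the simultaneous game, intersect best replies.
Union's best replies: N1→Firm; N2→Hard; N3→Firm; N4→Hard.
Management's best replies: Soft→N4; Firm→N3; Hard→N3.
The unique mutual best reply is (Firm, N3), giving (13, 13).
Sequential outcome (Hard, N2) differs from the Nash profile (Firm, N3).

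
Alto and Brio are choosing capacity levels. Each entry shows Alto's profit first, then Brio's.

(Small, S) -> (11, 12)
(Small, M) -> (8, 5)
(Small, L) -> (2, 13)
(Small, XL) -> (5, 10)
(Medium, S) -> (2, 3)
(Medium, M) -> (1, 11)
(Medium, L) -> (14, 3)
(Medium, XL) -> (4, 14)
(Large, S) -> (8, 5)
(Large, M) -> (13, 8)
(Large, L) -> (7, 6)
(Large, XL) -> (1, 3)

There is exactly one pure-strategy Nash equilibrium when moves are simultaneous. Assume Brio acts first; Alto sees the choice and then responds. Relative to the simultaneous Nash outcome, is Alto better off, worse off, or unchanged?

Alto best-responds to each possible Brio move:
- S: BR = Small, leader payoff 12.
- M: BR = Large, leader payoff 8.
- L: BR = Medium, leader payoff 3.
- XL: BR = Small, leader payoff 10.
Brio's induced payoffs are 12, 8, 3, 10, so Brio commits to S. Subgame-perfect outcome: (Small, S) with payoffs (11, 12).
Now find the simultaneous Nash equilibrium.
Alto's best replies: S→Small; M→Large; L→Medium; XL→Small.
Brio's best replies: Small→L; Medium→XL; Large→M.
Only (Large, M) has each player best-responding; Nash payoffs (13, 8).
Alto earns 11 sequentially versus 13 at the Nash outcome: worse off.

worse off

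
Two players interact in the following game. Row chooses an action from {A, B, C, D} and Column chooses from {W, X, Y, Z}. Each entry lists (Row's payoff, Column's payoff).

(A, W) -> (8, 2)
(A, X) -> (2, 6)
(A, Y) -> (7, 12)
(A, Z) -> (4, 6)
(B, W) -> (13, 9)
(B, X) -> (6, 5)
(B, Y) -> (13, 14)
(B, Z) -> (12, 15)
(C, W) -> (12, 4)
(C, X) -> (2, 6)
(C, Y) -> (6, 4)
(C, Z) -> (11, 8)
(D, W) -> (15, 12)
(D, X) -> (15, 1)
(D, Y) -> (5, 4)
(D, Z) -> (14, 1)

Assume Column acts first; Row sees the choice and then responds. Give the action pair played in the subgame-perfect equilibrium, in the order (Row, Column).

Backward induction with Column moving first.
- W → Row plays D (best of 8, 13, 12, 15); Column gets 12.
- X → Row plays D (best of 2, 6, 2, 15); Column gets 1.
- Y → Row plays B (best of 7, 13, 6, 5); Column gets 14.
- Z → Row plays D (best of 4, 12, 11, 14); Column gets 1.
Maximizing over 12, 1, 14, 1, Column chooses Y. Subgame-perfect outcome: (B, Y) with payoffs (13, 14).

(B, Y)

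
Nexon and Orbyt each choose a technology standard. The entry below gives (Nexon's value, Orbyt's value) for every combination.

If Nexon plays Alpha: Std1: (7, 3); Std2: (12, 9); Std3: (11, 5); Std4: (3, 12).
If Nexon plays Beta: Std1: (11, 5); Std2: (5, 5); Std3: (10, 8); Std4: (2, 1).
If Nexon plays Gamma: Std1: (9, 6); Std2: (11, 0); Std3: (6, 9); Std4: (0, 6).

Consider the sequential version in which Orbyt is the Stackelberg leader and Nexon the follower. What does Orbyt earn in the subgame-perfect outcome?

12

Work backward from Nexon's decision.
- Std1: BR = Beta, leader payoff 5.
- Std2: BR = Alpha, leader payoff 9.
- Std3: BR = Alpha, leader payoff 5.
- Std4: BR = Alpha, leader payoff 12.
Maximizing over 5, 9, 5, 12, Orbyt chooses Std4. Subgame-perfect outcome: (Alpha, Std4) with payoffs (3, 12).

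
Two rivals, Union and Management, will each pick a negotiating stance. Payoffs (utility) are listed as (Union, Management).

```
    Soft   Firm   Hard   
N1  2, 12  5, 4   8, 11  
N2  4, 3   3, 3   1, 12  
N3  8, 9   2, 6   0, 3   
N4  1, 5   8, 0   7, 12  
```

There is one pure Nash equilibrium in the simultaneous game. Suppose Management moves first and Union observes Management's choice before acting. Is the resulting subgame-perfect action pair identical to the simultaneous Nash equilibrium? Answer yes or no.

no

Work backward from Union's decision.
- Soft: Union compares 2, 4, 8, 1 and picks N3; Management would get 9.
- Firm: Union compares 5, 3, 2, 8 and picks N4; Management would get 0.
- Hard: Union compares 8, 1, 0, 7 and picks N1; Management would get 11.
Management's induced payoffs are 9, 0, 11, so Management commits to Hard. Subgame-perfect outcome: (N1, Hard) with payoffs (8, 11).
Now find the simultaneous Nash equilibrium.
Union's best replies: Soft→N3; Firm→N4; Hard→N1.
Management's best replies: N1→Soft; N2→Hard; N3→Soft; N4→Hard.
The unique mutual best reply is (N3, Soft), giving (8, 9).
Sequential outcome (N1, Hard) differs from the Nash profile (N3, Soft).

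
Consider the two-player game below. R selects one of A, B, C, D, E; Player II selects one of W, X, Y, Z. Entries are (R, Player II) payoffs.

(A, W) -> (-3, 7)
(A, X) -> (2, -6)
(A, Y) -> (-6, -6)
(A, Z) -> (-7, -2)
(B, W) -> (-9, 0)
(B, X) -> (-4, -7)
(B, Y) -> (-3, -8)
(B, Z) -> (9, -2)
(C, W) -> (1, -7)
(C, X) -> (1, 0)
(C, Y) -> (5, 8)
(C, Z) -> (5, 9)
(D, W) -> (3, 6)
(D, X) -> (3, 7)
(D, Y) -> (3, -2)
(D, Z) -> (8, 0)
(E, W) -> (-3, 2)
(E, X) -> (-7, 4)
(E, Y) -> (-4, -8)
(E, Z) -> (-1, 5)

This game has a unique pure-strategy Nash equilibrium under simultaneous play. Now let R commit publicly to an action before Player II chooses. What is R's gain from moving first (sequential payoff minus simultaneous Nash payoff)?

2

Backward induction with R moving first.
- A: Player II compares 7, -6, -6, -2 and picks W; R would get -3.
- B: Player II compares 0, -7, -8, -2 and picks W; R would get -9.
- C: Player II compares -7, 0, 8, 9 and picks Z; R would get 5.
- D: Player II compares 6, 7, -2, 0 and picks X; R would get 3.
- E: Player II compares 2, 4, -8, 5 and picks Z; R would get -1.
Maximizing over -3, -9, 5, 3, -1, R chooses C. Subgame-perfect outcome: (C, Z) with payoffs (5, 9).
Under simultaneous play:
R's best replies: W→D; X→D; Y→C; Z→B.
Player II's best replies: A→W; B→W; C→Z; D→X; E→Z.
Only (D, X) has each player best-responding; Nash payoffs (3, 7).
R's commitment gain: 5 − 3 = 2.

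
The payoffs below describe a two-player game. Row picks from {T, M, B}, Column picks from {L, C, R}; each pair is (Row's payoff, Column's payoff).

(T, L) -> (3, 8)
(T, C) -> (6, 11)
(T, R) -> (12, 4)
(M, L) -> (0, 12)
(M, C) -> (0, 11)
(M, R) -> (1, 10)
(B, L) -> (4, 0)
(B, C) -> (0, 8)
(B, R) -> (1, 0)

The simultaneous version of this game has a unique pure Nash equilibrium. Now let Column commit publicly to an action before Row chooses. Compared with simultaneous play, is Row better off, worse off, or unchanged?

unchanged

Backward induction with Column moving first.
- L → Row plays B (best of 3, 0, 4); Column gets 0.
- C → Row plays T (best of 6, 0, 0); Column gets 11.
- R → Row plays T (best of 12, 1, 1); Column gets 4.
Among 0, 11, 4, the best is 11 at C. Subgame-perfect outcome: (T, C) with payoffs (6, 11).
Under simultaneous play:
Row's best replies: L→B; C→T; R→T.
Column's best replies: T→C; M→L; B→C.
The unique mutual best reply is (T, C), giving (6, 11).
Row earns 6 sequentially versus 6 at the Nash outcome: unchanged.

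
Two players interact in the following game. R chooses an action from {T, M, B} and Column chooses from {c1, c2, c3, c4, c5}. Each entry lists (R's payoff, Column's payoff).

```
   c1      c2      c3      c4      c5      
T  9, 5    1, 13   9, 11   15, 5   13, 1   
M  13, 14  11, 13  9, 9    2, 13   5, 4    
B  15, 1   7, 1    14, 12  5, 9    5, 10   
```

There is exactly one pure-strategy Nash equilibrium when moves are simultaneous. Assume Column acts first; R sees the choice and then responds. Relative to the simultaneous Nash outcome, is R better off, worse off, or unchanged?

Solve by backward induction (Column leads).
- c1 → R plays B (best of 9, 13, 15); Column gets 1.
- c2 → R plays M (best of 1, 11, 7); Column gets 13.
- c3 → R plays B (best of 9, 9, 14); Column gets 12.
- c4 → R plays T (best of 15, 2, 5); Column gets 5.
- c5 → R plays T (best of 13, 5, 5); Column gets 1.
Column's induced payoffs are 1, 13, 12, 5, 1, so Column commits to c2. Subgame-perfect outcome: (M, c2) with payoffs (11, 13).
Now find the simultaneous Nash equilibrium.
R's best replies: c1→B; c2→M; c3→B; c4→T; c5→T.
Column's best replies: T→c2; M→c1; B→c3.
The unique mutual best reply is (B, c3), giving (14, 12).
R earns 11 sequentially versus 14 at the Nash outcome: worse off.

worse off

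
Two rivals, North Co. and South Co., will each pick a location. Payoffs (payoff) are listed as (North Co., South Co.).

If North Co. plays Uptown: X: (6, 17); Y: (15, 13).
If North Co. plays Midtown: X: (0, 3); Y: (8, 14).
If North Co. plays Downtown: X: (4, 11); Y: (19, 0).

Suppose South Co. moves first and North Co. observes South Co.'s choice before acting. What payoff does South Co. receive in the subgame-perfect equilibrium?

Solve by backward induction (South Co. leads).
- X: BR = Uptown, leader payoff 17.
- Y: BR = Downtown, leader payoff 0.
Among 17, 0, the best is 17 at X. Subgame-perfect outcome: (Uptown, X) with payoffs (6, 17).

17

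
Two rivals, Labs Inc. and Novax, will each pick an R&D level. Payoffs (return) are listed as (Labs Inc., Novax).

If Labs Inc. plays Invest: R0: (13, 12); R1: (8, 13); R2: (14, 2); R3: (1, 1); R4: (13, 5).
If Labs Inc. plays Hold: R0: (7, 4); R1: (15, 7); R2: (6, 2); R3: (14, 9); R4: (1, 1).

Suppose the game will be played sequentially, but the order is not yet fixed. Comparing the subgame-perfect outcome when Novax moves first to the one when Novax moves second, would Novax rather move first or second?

If Labs Inc. leads: Novax's best replies are Invest→R1, Hold→R3; Labs Inc.'s induced payoffs 8, 14; outcome (Hold, R3), payoffs (14, 9).
If Novax leads: Labs Inc.'s best replies are R0→Invest, R1→Hold, R2→Invest, R3→Hold, R4→Invest; Novax's induced payoffs 12, 7, 2, 9, 5; outcome (Invest, R0), payoffs (13, 12).
Novax gets 12 moving first and 9 moving second, so Novax prefers to move first.

first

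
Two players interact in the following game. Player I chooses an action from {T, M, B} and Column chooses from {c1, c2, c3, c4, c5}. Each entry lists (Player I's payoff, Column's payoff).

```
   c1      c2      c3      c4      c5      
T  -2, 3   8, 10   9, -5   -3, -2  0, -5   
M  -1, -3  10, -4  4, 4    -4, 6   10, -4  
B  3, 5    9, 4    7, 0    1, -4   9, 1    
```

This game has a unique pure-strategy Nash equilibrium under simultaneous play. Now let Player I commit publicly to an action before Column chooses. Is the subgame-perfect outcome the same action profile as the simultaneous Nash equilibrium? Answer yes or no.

Work backward from Column's decision.
- T: Column compares 3, 10, -5, -2, -5 and picks c2; Player I would get 8.
- M: Column compares -3, -4, 4, 6, -4 and picks c4; Player I would get -4.
- B: Column compares 5, 4, 0, -4, 1 and picks c1; Player I would get 3.
Maximizing over 8, -4, 3, Player I chooses T. Subgame-perfect outcome: (T, c2) with payoffs (8, 10).
Now find the simultaneous Nash equilibrium.
Player I's best replies: c1→B; c2→M; c3→T; c4→B; c5→M.
Column's best replies: T→c2; M→c4; B→c1.
The unique mutual best reply is (B, c1), giving (3, 5).
Sequential outcome (T, c2) differs from the Nash profile (B, c1).

no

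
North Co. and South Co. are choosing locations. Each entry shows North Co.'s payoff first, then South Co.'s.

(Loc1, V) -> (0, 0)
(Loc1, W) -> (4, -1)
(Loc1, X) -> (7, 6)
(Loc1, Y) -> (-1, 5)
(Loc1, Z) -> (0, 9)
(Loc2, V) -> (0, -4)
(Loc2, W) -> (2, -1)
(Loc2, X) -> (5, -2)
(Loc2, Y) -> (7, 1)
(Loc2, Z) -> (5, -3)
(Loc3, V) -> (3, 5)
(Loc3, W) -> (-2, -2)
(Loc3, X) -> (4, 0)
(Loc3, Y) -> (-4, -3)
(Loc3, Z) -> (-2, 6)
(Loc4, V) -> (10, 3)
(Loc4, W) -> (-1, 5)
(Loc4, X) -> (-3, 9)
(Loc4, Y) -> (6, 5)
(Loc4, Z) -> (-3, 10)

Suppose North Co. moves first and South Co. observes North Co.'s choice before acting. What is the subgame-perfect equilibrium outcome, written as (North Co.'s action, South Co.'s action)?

(Loc2, Y)

Backward induction with North Co. moving first.
- Loc1 → South Co. plays Z (best of 0, -1, 6, 5, 9); North Co. gets 0.
- Loc2 → South Co. plays Y (best of -4, -1, -2, 1, -3); North Co. gets 7.
- Loc3 → South Co. plays Z (best of 5, -2, 0, -3, 6); North Co. gets -2.
- Loc4 → South Co. plays Z (best of 3, 5, 9, 5, 10); North Co. gets -3.
Maximizing over 0, 7, -2, -3, North Co. chooses Loc2. Subgame-perfect outcome: (Loc2, Y) with payoffs (7, 1).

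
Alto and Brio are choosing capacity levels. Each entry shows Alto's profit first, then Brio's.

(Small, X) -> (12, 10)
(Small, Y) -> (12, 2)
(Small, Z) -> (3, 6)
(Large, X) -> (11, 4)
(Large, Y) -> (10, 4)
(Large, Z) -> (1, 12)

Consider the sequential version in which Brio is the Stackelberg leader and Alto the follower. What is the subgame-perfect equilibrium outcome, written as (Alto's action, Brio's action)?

Work backward from Alto's decision.
- X → Alto plays Small (best of 12, 11); Brio gets 10.
- Y → Alto plays Small (best of 12, 10); Brio gets 2.
- Z → Alto plays Small (best of 3, 1); Brio gets 6.
Brio's induced payoffs are 10, 2, 6, so Brio commits to X. Subgame-perfect outcome: (Small, X) with payoffs (12, 10).

(Small, X)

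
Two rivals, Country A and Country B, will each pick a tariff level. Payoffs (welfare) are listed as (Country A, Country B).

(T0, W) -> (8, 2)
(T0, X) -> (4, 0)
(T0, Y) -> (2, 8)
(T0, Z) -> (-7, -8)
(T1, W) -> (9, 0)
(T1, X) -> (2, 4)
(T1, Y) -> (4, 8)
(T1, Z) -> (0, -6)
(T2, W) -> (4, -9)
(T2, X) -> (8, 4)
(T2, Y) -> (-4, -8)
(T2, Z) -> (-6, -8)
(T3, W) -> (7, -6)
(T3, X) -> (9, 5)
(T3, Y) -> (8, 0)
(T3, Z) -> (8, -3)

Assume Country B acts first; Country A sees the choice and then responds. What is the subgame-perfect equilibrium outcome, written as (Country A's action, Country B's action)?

Backward induction with Country B moving first.
- W: Country A compares 8, 9, 4, 7 and picks T1; Country B would get 0.
- X: Country A compares 4, 2, 8, 9 and picks T3; Country B would get 5.
- Y: Country A compares 2, 4, -4, 8 and picks T3; Country B would get 0.
- Z: Country A compares -7, 0, -6, 8 and picks T3; Country B would get -3.
Maximizing over 0, 5, 0, -3, Country B chooses X. Subgame-perfect outcome: (T3, X) with payoffs (9, 5).

(T3, X)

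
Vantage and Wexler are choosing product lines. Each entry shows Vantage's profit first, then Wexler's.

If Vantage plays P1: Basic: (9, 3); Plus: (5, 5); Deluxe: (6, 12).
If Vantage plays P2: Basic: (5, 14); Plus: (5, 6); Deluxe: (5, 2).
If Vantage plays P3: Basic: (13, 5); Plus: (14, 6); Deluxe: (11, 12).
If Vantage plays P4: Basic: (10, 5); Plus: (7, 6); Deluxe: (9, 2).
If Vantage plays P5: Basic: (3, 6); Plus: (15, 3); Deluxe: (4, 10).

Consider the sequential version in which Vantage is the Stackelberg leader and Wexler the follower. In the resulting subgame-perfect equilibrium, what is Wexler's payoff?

Wexler best-responds to each possible Vantage move:
- P1: BR = Deluxe, leader payoff 6.
- P2: BR = Basic, leader payoff 5.
- P3: BR = Deluxe, leader payoff 11.
- P4: BR = Plus, leader payoff 7.
- P5: BR = Deluxe, leader payoff 4.
Among 6, 5, 11, 7, 4, the best is 11 at P3. Subgame-perfect outcome: (P3, Deluxe) with payoffs (11, 12).

12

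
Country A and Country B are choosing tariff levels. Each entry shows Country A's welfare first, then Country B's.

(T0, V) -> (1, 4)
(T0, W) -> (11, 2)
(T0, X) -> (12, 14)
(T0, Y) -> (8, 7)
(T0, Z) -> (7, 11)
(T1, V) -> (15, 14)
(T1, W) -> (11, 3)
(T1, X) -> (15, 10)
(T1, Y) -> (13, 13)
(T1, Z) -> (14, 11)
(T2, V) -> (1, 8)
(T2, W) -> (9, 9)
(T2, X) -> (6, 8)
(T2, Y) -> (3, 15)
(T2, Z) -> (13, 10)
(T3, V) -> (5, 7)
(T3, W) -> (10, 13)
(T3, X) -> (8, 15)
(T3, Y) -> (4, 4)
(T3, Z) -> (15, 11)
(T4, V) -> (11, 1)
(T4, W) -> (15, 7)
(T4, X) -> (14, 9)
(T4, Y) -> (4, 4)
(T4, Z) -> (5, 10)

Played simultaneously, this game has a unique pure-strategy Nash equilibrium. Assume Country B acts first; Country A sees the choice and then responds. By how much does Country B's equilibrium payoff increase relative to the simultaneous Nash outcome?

0

Backward induction with Country B moving first.
- V: BR = T1, leader payoff 14.
- W: BR = T4, leader payoff 7.
- X: BR = T1, leader payoff 10.
- Y: BR = T1, leader payoff 13.
- Z: BR = T3, leader payoff 11.
Country B's induced payoffs are 14, 7, 10, 13, 11, so Country B commits to V. Subgame-perfect outcome: (T1, V) with payoffs (15, 14).
Under simultaneous play:
Country A's best replies: V→T1; W→T4; X→T1; Y→T1; Z→T3.
Country B's best replies: T0→X; T1→V; T2→Y; T3→X; T4→Z.
The unique mutual best reply is (T1, V), giving (15, 14).
Country B's commitment gain: 14 − 14 = 0.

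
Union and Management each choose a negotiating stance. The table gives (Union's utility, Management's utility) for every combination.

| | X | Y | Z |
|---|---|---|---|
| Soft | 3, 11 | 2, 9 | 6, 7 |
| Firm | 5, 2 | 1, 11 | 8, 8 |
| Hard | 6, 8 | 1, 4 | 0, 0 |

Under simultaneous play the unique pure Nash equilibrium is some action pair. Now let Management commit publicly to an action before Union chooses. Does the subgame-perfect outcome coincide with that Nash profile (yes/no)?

no

Union best-responds to each possible Management move:
- X: Union compares 3, 5, 6 and picks Hard; Management would get 8.
- Y: Union compares 2, 1, 1 and picks Soft; Management would get 9.
- Z: Union compares 6, 8, 0 and picks Firm; Management would get 8.
Maximizing over 8, 9, 8, Management chooses Y. Subgame-perfect outcome: (Soft, Y) with payoffs (2, 9).
Under simultaneous play:
Union's best replies: X→Hard; Y→Soft; Z→Firm.
Management's best replies: Soft→X; Firm→Y; Hard→X.
Only (Hard, X) has each player best-responding; Nash payoffs (6, 8).
Sequential outcome (Soft, Y) differs from the Nash profile (Hard, X).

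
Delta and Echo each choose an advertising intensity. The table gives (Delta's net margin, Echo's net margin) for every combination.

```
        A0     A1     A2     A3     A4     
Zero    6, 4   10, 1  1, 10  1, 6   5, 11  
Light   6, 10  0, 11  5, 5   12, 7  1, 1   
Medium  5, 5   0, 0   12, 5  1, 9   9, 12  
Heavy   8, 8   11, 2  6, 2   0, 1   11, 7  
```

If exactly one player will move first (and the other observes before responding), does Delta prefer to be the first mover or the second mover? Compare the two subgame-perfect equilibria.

first

If Delta leads: Echo's best replies are Zero→A4, Light→A1, Medium→A4, Heavy→A0; Delta's induced payoffs 5, 0, 9, 8; outcome (Medium, A4), payoffs (9, 12).
If Echo leads: Delta's best replies are A0→Heavy, A1→Heavy, A2→Medium, A3→Light, A4→Heavy; Echo's induced payoffs 8, 2, 5, 7, 7; outcome (Heavy, A0), payoffs (8, 8).
Delta gets 9 moving first and 8 moving second, so Delta prefers to move first.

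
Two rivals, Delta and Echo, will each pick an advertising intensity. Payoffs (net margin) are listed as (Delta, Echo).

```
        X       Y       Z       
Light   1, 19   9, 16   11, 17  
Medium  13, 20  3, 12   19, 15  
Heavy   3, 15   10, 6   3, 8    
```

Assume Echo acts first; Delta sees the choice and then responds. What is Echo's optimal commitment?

X

Backward induction with Echo moving first.
- X → Delta plays Medium (best of 1, 13, 3); Echo gets 20.
- Y → Delta plays Heavy (best of 9, 3, 10); Echo gets 6.
- Z → Delta plays Medium (best of 11, 19, 3); Echo gets 15.
Maximizing over 20, 6, 15, Echo chooses X. Subgame-perfect outcome: (Medium, X) with payoffs (13, 20).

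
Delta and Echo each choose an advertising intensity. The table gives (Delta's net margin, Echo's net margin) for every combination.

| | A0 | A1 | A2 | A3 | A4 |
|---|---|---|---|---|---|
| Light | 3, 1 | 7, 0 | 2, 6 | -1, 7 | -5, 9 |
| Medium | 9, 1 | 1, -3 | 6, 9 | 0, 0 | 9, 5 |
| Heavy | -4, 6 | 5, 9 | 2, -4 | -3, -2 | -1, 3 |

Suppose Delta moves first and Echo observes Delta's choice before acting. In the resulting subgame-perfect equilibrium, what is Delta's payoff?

6

Backward induction with Delta moving first.
- Light: BR = A4, leader payoff -5.
- Medium: BR = A2, leader payoff 6.
- Heavy: BR = A1, leader payoff 5.
Among -5, 6, 5, the best is 6 at Medium. Subgame-perfect outcome: (Medium, A2) with payoffs (6, 9).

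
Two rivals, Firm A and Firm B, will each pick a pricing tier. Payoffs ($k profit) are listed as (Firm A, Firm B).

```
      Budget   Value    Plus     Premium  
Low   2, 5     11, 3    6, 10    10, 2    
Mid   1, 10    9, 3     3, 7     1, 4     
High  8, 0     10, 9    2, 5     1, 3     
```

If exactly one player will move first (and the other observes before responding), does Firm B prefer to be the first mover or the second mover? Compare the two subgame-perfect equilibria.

If Firm A leads: Firm B's best replies are Low→Plus, Mid→Budget, High→Value; Firm A's induced payoffs 6, 1, 10; outcome (High, Value), payoffs (10, 9).
If Firm B leads: Firm A's best replies are Budget→High, Value→Low, Plus→Low, Premium→Low; Firm B's induced payoffs 0, 3, 10, 2; outcome (Low, Plus), payoffs (6, 10).
Firm B gets 10 moving first and 9 moving second, so Firm B prefers to move first.

first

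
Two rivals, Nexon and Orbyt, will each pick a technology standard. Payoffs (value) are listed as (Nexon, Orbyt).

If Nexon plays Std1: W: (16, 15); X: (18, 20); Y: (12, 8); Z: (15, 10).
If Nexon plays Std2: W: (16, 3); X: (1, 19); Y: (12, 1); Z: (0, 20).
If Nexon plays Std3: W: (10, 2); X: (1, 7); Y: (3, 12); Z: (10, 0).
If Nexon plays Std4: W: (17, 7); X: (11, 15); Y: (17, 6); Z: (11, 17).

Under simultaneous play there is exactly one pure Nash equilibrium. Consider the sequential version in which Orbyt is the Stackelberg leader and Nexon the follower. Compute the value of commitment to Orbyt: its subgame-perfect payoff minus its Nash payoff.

0

Solve by backward induction (Orbyt leads).
- W: BR = Std4, leader payoff 7.
- X: BR = Std1, leader payoff 20.
- Y: BR = Std4, leader payoff 6.
- Z: BR = Std1, leader payoff 10.
Orbyt's induced payoffs are 7, 20, 6, 10, so Orbyt commits to X. Subgame-perfect outcome: (Std1, X) with payoffs (18, 20).
Under simultaneous play:
Nexon's best replies: W→Std4; X→Std1; Y→Std4; Z→Std1.
Orbyt's best replies: Std1→X; Std2→Z; Std3→Y; Std4→Z.
Only (Std1, X) has each player best-responding; Nash payoffs (18, 20).
Orbyt's commitment gain: 20 − 20 = 0.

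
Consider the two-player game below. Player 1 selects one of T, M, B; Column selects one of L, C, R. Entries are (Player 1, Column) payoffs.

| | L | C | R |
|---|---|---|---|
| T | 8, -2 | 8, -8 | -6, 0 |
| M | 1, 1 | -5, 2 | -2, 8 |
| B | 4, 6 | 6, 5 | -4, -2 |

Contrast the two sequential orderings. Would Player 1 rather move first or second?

first

If Player 1 leads: Column's best replies are T→R, M→R, B→L; Player 1's induced payoffs -6, -2, 4; outcome (B, L), payoffs (4, 6).
If Column leads: Player 1's best replies are L→T, C→T, R→M; Column's induced payoffs -2, -8, 8; outcome (M, R), payoffs (-2, 8).
Player 1 gets 4 moving first and -2 moving second, so Player 1 prefers to move first.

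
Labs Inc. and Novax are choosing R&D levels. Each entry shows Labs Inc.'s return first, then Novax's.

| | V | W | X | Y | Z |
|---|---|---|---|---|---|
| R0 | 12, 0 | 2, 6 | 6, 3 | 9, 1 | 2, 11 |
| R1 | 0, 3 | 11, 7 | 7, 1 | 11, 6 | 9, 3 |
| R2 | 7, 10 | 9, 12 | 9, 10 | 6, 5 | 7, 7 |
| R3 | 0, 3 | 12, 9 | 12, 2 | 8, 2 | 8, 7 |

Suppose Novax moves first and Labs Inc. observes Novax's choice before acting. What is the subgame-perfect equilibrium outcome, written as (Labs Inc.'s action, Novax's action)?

(R3, W)

Solve by backward induction (Novax leads).
- V → Labs Inc. plays R0 (best of 12, 0, 7, 0); Novax gets 0.
- W → Labs Inc. plays R3 (best of 2, 11, 9, 12); Novax gets 9.
- X → Labs Inc. plays R3 (best of 6, 7, 9, 12); Novax gets 2.
- Y → Labs Inc. plays R1 (best of 9, 11, 6, 8); Novax gets 6.
- Z → Labs Inc. plays R1 (best of 2, 9, 7, 8); Novax gets 3.
Novax's induced payoffs are 0, 9, 2, 6, 3, so Novax commits to W. Subgame-perfect outcome: (R3, W) with payoffs (12, 9).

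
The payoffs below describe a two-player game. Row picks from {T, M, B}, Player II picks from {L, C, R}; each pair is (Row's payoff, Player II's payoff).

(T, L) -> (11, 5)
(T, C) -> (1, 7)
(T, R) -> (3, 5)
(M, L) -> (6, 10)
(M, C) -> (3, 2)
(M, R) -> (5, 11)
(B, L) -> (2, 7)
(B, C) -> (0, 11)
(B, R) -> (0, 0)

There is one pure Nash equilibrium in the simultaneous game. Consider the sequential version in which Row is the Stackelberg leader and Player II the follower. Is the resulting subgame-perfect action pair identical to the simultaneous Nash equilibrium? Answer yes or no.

Backward induction with Row moving first.
- T: Player II compares 5, 7, 5 and picks C; Row would get 1.
- M: Player II compares 10, 2, 11 and picks R; Row would get 5.
- B: Player II compares 7, 11, 0 and picks C; Row would get 0.
Maximizing over 1, 5, 0, Row chooses M. Subgame-perfect outcome: (M, R) with payoffs (5, 11).
Now find the simultaneous Nash equilibrium.
Row's best replies: L→T; C→M; R→M.
Player II's best replies: T→C; M→R; B→C.
The unique mutual best reply is (M, R), giving (5, 11).
Sequential outcome (M, R) coincides with the Nash profile (M, R).

yes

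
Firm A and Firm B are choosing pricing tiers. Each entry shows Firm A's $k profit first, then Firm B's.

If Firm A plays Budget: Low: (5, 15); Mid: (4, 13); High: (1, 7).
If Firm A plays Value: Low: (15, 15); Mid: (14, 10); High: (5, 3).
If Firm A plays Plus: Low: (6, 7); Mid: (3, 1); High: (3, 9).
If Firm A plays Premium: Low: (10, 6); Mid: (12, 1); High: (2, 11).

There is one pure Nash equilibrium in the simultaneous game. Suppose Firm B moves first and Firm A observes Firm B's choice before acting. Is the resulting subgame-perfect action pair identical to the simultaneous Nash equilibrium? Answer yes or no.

yes

Firm A best-responds to each possible Firm B move:
- Low → Firm A plays Value (best of 5, 15, 6, 10); Firm B gets 15.
- Mid → Firm A plays Value (best of 4, 14, 3, 12); Firm B gets 10.
- High → Firm A plays Value (best of 1, 5, 3, 2); Firm B gets 3.
Maximizing over 15, 10, 3, Firm B chooses Low. Subgame-perfect outcome: (Value, Low) with payoffs (15, 15).
Under simultaneous play:
Firm A's best replies: Low→Value; Mid→Value; High→Value.
Firm B's best replies: Budget→Low; Value→Low; Plus→High; Premium→High.
Only (Value, Low) has each player best-responding; Nash payoffs (15, 15).
Sequential outcome (Value, Low) coincides with the Nash profile (Value, Low).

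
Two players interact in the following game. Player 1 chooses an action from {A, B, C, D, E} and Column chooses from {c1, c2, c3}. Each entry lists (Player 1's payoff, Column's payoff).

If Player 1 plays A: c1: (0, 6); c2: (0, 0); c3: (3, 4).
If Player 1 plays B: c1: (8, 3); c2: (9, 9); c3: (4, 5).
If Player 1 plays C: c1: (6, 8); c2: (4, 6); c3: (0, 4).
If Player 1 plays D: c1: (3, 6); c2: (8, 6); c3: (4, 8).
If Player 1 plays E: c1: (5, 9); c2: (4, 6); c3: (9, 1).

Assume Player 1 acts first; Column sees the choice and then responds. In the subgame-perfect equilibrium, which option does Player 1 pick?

Work backward from Column's decision.
- A → Column plays c1 (best of 6, 0, 4); Player 1 gets 0.
- B → Column plays c2 (best of 3, 9, 5); Player 1 gets 9.
- C → Column plays c1 (best of 8, 6, 4); Player 1 gets 6.
- D → Column plays c3 (best of 6, 6, 8); Player 1 gets 4.
- E → Column plays c1 (best of 9, 6, 1); Player 1 gets 5.
Among 0, 9, 6, 4, 5, the best is 9 at B. Subgame-perfect outcome: (B, c2) with payoffs (9, 9).

B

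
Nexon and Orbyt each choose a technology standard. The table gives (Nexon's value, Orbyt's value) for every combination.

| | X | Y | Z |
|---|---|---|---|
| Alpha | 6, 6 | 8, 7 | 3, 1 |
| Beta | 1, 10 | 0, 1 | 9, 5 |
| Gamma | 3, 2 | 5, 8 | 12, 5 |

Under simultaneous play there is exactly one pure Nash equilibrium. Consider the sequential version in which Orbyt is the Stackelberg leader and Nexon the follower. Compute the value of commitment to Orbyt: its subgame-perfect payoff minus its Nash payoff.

0

Nexon best-responds to each possible Orbyt move:
- X → Nexon plays Alpha (best of 6, 1, 3); Orbyt gets 6.
- Y → Nexon plays Alpha (best of 8, 0, 5); Orbyt gets 7.
- Z → Nexon plays Gamma (best of 3, 9, 12); Orbyt gets 5.
Among 6, 7, 5, the best is 7 at Y. Subgame-perfect outcome: (Alpha, Y) with payoffs (8, 7).
For the simultaneous game, intersect best replies.
Nexon's best replies: X→Alpha; Y→Alpha; Z→Gamma.
Orbyt's best replies: Alpha→Y; Beta→X; Gamma→Y.
The unique mutual best reply is (Alpha, Y), giving (8, 7).
Orbyt's commitment gain: 7 − 7 = 0.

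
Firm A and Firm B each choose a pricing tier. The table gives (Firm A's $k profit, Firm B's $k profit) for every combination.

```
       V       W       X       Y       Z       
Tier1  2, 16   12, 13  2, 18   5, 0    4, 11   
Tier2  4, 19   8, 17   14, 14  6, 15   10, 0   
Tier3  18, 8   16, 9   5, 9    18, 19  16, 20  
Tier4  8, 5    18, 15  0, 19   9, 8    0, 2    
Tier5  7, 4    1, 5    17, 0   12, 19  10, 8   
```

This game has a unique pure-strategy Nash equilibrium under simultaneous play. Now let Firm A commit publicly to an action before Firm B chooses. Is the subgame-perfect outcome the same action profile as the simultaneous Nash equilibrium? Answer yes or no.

yes

Solve by backward induction (Firm A leads).
- Tier1 → Firm B plays X (best of 16, 13, 18, 0, 11); Firm A gets 2.
- Tier2 → Firm B plays V (best of 19, 17, 14, 15, 0); Firm A gets 4.
- Tier3 → Firm B plays Z (best of 8, 9, 9, 19, 20); Firm A gets 16.
- Tier4 → Firm B plays X (best of 5, 15, 19, 8, 2); Firm A gets 0.
- Tier5 → Firm B plays Y (best of 4, 5, 0, 19, 8); Firm A gets 12.
Firm A's induced payoffs are 2, 4, 16, 0, 12, so Firm A commits to Tier3. Subgame-perfect outcome: (Tier3, Z) with payoffs (16, 20).
For the simultaneous game, intersect best replies.
Firm A's best replies: V→Tier3; W→Tier4; X→Tier5; Y→Tier3; Z→Tier3.
Firm B's best replies: Tier1→X; Tier2→V; Tier3→Z; Tier4→X; Tier5→Y.
The unique mutual best reply is (Tier3, Z), giving (16, 20).
Sequential outcome (Tier3, Z) coincides with the Nash profile (Tier3, Z).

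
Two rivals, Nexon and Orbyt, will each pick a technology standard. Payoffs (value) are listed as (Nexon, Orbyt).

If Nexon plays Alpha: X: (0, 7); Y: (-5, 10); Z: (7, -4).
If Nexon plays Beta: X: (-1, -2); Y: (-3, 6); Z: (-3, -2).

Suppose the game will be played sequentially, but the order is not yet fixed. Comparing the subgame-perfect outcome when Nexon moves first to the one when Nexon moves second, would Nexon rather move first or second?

If Nexon leads: Orbyt's best replies are Alpha→Y, Beta→Y; Nexon's induced payoffs -5, -3; outcome (Beta, Y), payoffs (-3, 6).
If Orbyt leads: Nexon's best replies are X→Alpha, Y→Beta, Z→Alpha; Orbyt's induced payoffs 7, 6, -4; outcome (Alpha, X), payoffs (0, 7).
Nexon gets -3 moving first and 0 moving second, so Nexon prefers to move second.

second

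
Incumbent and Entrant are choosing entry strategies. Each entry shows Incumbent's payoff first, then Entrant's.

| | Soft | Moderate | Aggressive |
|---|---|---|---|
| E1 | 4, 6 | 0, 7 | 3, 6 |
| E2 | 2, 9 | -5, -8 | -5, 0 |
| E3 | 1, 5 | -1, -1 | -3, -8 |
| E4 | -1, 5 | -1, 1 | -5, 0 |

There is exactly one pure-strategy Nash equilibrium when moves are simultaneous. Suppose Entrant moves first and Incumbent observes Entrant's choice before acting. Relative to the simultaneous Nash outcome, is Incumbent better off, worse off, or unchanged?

unchanged

Backward induction with Entrant moving first.
- Soft → Incumbent plays E1 (best of 4, 2, 1, -1); Entrant gets 6.
- Moderate → Incumbent plays E1 (best of 0, -5, -1, -1); Entrant gets 7.
- Aggressive → Incumbent plays E1 (best of 3, -5, -3, -5); Entrant gets 6.
Among 6, 7, 6, the best is 7 at Moderate. Subgame-perfect outcome: (E1, Moderate) with payoffs (0, 7).
Under simultaneous play:
Incumbent's best replies: Soft→E1; Moderate→E1; Aggressive→E1.
Entrant's best replies: E1→Moderate; E2→Soft; E3→Soft; E4→Soft.
The unique mutual best reply is (E1, Moderate), giving (0, 7).
Incumbent earns 0 sequentially versus 0 at the Nash outcome: unchanged.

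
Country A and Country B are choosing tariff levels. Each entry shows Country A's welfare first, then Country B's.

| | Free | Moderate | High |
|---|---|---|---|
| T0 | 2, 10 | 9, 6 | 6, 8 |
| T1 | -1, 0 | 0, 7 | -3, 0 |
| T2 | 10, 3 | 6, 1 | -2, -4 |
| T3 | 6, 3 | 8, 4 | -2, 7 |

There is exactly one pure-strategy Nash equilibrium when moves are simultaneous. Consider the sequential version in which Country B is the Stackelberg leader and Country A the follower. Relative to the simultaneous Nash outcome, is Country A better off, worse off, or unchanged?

worse off

Solve by backward induction (Country B leads).
- Free: Country A compares 2, -1, 10, 6 and picks T2; Country B would get 3.
- Moderate: Country A compares 9, 0, 6, 8 and picks T0; Country B would get 6.
- High: Country A compares 6, -3, -2, -2 and picks T0; Country B would get 8.
Country B's induced payoffs are 3, 6, 8, so Country B commits to High. Subgame-perfect outcome: (T0, High) with payoffs (6, 8).
Now find the simultaneous Nash equilibrium.
Country A's best replies: Free→T2; Moderate→T0; High→T0.
Country B's best replies: T0→Free; T1→Moderate; T2→Free; T3→High.
The unique mutual best reply is (T2, Free), giving (10, 3).
Country A earns 6 sequentially versus 10 at the Nash outcome: worse off.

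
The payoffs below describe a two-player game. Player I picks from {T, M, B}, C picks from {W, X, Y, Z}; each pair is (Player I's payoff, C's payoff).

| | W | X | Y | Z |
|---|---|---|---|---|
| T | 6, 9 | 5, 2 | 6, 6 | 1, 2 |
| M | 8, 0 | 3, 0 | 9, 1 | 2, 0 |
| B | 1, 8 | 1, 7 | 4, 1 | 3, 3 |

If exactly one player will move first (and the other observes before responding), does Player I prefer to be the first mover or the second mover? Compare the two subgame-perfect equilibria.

first

If Player I leads: C's best replies are T→W, M→Y, B→W; Player I's induced payoffs 6, 9, 1; outcome (M, Y), payoffs (9, 1).
If C leads: Player I's best replies are W→M, X→T, Y→M, Z→B; C's induced payoffs 0, 2, 1, 3; outcome (B, Z), payoffs (3, 3).
Player I gets 9 moving first and 3 moving second, so Player I prefers to move first.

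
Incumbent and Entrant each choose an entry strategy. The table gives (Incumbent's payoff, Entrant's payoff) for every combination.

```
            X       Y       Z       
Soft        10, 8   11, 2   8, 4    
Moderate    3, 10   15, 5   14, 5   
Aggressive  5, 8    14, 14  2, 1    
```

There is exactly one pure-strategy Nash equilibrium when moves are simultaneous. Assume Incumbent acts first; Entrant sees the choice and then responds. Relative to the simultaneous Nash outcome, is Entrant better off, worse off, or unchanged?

better off

Work backward from Entrant's decision.
- Soft: BR = X, leader payoff 10.
- Moderate: BR = X, leader payoff 3.
- Aggressive: BR = Y, leader payoff 14.
Incumbent's induced payoffs are 10, 3, 14, so Incumbent commits to Aggressive. Subgame-perfect outcome: (Aggressive, Y) with payoffs (14, 14).
Under simultaneous play:
Incumbent's best replies: X→Soft; Y→Moderate; Z→Moderate.
Entrant's best replies: Soft→X; Moderate→X; Aggressive→Y.
The unique mutual best reply is (Soft, X), giving (10, 8).
Entrant earns 14 sequentially versus 8 at the Nash outcome: better off.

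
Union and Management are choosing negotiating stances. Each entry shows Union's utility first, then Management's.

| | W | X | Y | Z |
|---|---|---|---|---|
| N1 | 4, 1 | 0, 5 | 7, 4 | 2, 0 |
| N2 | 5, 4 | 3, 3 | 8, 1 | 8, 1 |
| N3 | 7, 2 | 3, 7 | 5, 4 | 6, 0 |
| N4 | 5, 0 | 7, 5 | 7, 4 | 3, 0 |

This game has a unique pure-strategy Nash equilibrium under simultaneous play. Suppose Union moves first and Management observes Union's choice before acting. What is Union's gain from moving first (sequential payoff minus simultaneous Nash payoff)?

0

Solve by backward induction (Union leads).
- N1: Management compares 1, 5, 4, 0 and picks X; Union would get 0.
- N2: Management compares 4, 3, 1, 1 and picks W; Union would get 5.
- N3: Management compares 2, 7, 4, 0 and picks X; Union would get 3.
- N4: Management compares 0, 5, 4, 0 and picks X; Union would get 7.
Among 0, 5, 3, 7, the best is 7 at N4. Subgame-perfect outcome: (N4, X) with payoffs (7, 5).
For the simultaneous game, intersect best replies.
Union's best replies: W→N3; X→N4; Y→N2; Z→N2.
Management's best replies: N1→X; N2→W; N3→X; N4→X.
The unique mutual best reply is (N4, X), giving (7, 5).
Union's commitment gain: 7 − 7 = 0.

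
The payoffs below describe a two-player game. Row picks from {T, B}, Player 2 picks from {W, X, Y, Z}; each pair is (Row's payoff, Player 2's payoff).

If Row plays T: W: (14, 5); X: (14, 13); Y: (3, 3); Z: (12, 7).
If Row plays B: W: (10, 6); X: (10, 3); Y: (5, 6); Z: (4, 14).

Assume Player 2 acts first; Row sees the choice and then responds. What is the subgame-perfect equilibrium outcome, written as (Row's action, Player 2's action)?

Work backward from Row's decision.
- W: Row compares 14, 10 and picks T; Player 2 would get 5.
- X: Row compares 14, 10 and picks T; Player 2 would get 13.
- Y: Row compares 3, 5 and picks B; Player 2 would get 6.
- Z: Row compares 12, 4 and picks T; Player 2 would get 7.
Player 2's induced payoffs are 5, 13, 6, 7, so Player 2 commits to X. Subgame-perfect outcome: (T, X) with payoffs (14, 13).

(T, X)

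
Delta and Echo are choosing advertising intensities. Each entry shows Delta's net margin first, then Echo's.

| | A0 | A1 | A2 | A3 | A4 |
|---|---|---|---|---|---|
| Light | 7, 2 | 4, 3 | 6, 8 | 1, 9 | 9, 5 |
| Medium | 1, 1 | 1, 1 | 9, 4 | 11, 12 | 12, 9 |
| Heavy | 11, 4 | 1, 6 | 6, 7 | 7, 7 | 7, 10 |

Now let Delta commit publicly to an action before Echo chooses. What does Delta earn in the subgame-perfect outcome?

11

Work backward from Echo's decision.
- Light: Echo compares 2, 3, 8, 9, 5 and picks A3; Delta would get 1.
- Medium: Echo compares 1, 1, 4, 12, 9 and picks A3; Delta would get 11.
- Heavy: Echo compares 4, 6, 7, 7, 10 and picks A4; Delta would get 7.
Among 1, 11, 7, the best is 11 at Medium. Subgame-perfect outcome: (Medium, A3) with payoffs (11, 12).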